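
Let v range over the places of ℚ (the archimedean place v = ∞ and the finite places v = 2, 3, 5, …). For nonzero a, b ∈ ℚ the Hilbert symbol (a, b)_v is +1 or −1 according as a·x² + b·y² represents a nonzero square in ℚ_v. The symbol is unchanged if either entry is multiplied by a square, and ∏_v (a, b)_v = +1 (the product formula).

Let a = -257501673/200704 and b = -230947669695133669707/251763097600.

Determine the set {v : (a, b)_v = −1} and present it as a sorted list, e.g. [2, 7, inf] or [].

[43, inf]

Mod squares: a ≡ -26273, b ≡ -43. Check v ∈ {∞, 2, 3, 5, 7, 11, 13, 43, 47}.
v=2: v_2(a)=-12, v_2(b)=-22; units ≡ 7, 5 (mod 8); ε·ε+αω+βω = 1·0+-12·1+-22·0 ≡ 0  ⇒  (a,b)_2 = +1.
v=∞: -26273 < 0 and -43 < 0  ⇒  (a,b)_∞ = -1.
v=43: a=43^1·(≡18), b=43^3·(≡27) mod 43; (18|43)=-1, (27|43)=-1; (−1)^{1·3·21}·(-1)^3·(-1)^1 = -1.
v=11: a=11^2·(≡10), b=11^4·(≡9) mod 11; (10|11)=-1, (9|11)=+1; (−1)^{2·4·5}·(-1)^4·(+1)^2 = +1.
v=13: a=13^1·(≡11), b=13^2·(≡10) mod 13; (11|13)=-1, (10|13)=+1; (−1)^{1·2·6}·(-1)^2·(+1)^1 = +1.
v=7: a=7^-2·(≡5), b=7^-4·(≡5) mod 7; (5|7)=-1, (5|7)=-1; (−1)^{-2·-4·3}·(-1)^-4·(-1)^-2 = +1.
v=47: a=47^1·(≡19), b=47^2·(≡12) mod 47; (19|47)=-1, (12|47)=+1; (−1)^{1·2·23}·(-1)^2·(+1)^1 = +1.
v=5: a=5^0·(≡3), b=5^-2·(≡2) mod 5; (3|5)=-1, (2|5)=-1; (−1)^{0·-2·2}·(-1)^-2·(-1)^0 = +1.
v=3: a=3^4·(≡1), b=3^12·(≡2) mod 3; (1|3)=+1, (2|3)=-1; (−1)^{4·12·1}·(+1)^12·(-1)^4 = +1.
|Ram(-26273, -43)| = 2, even; anisotropic at {43, ∞}.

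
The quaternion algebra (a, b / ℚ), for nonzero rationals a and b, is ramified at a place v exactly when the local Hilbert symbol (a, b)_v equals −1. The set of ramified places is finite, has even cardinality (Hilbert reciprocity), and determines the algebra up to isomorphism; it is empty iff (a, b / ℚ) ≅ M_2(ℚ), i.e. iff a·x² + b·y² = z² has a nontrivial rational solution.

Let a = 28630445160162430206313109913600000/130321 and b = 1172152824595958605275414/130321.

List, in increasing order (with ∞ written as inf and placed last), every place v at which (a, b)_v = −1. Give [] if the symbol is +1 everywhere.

(a, b) ≡ (6587071890, 16646) mod (ℚ^×)²; places V = {2, 3, 5, 7, 11, 17, 19, 23, 29, 31, 37, 41, ∞}.
(a,b)_29: α=1, u≡8; β=1, v≡4 (mod 29); (8|29)=-1, (4|29)=+1; sign (−1)^0·-1^1·+1^1 = -1.
(a,b)_17: α=0, u≡4; β=2, v≡14 (mod 17); (4|17)=+1, (14|17)=-1; sign (−1)^0·+1^2·-1^0 = +1.
(a,b)_19: α=-4, u≡17; β=-4, v≡13 (mod 19); (17|19)=+1, (13|19)=-1; sign (−1)^0·+1^-4·-1^-4 = +1.
(a,b)_7: α=7, u≡4; β=3, v≡6 (mod 7); (4|7)=+1, (6|7)=-1; sign (−1)^1·+1^3·-1^7 = +1.
(a,b)_31: α=3, u≡20; β=2, v≡12 (mod 31); (20|31)=+1, (12|31)=-1; sign (−1)^0·+1^2·-1^3 = -1.
(a,b)_2: α=21, β=1; u≡1, v≡3 (mod 8); ε(u)ε(v)=0·1, αω(v)=21·1, βω(u)=1·0; sum ≡ 1  ⇒  -1.
(a,b)_∞: sgn(6587071890)=+, sgn(16646)=+, so +1.
(a,b)_41: α=1, u≡30; β=1, v≡10 (mod 41); (30|41)=-1, (10|41)=+1; sign (−1)^0·-1^1·+1^1 = -1.
(a,b)_11: α=0, u≡4; β=2, v≡5 (mod 11); (4|11)=+1, (5|11)=+1; sign (−1)^0·+1^2·+1^0 = +1.
(a,b)_37: α=3, u≡15; β=2, v≡4 (mod 37); (15|37)=-1, (4|37)=+1; sign (−1)^0·-1^2·+1^3 = +1.
(a,b)_23: α=3, u≡10; β=2, v≡22 (mod 23); (10|23)=-1, (22|23)=-1; sign (−1)^0·-1^2·-1^3 = -1.
(a,b)_3: α=5, u≡2; β=10, v≡2 (mod 3); (2|3)=-1, (2|3)=-1; sign (−1)^0·-1^10·-1^5 = -1.
(a,b)_5: α=5, u≡2; β=0, v≡4 (mod 5); (2|5)=-1, (4|5)=+1; sign (−1)^0·-1^0·+1^5 = +1.
Ram(6587071890, 16646) = {2, 3, 23, 29, 31, 41}; no ℚ_2-point on the conic.

[2, 3, 23, 29, 31, 41]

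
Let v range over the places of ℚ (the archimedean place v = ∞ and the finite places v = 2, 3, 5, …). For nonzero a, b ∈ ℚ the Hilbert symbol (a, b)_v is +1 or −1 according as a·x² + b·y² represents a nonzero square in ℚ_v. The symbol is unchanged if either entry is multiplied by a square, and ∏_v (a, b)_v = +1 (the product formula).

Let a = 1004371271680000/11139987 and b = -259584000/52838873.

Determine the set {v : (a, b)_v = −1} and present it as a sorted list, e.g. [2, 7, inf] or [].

[23, 31]

Mod squares: a ≡ 254541, b ≡ -255. Check v ∈ {∞, 2, 3, 5, 7, 13, 17, 23, 31, 41, 43, 47}.
v=2: v_2(a)=16, v_2(b)=12; units ≡ 5, 1 (mod 8); ε·ε+αω+βω = 0·0+16·0+12·1 ≡ 0  ⇒  (a,b)_2 = +1.
v=13: a=13^0·(≡3), b=13^2·(≡6) mod 13; (3|13)=+1, (6|13)=-1; (−1)^{0·2·6}·(+1)^2·(-1)^0 = +1.
v=23: a=23^1·(≡12), b=23^0·(≡7) mod 23; (12|23)=+1, (7|23)=-1; (−1)^{1·0·11}·(+1)^0·(-1)^1 = -1.
v=5: a=5^4·(≡4), b=5^3·(≡1) mod 5; (4|5)=+1, (1|5)=+1; (−1)^{4·3·2}·(+1)^3·(+1)^4 = +1.
v=17: a=17^3·(≡16), b=17^-1·(≡2) mod 17; (16|17)=+1, (2|17)=+1; (−1)^{3·-1·8}·(+1)^-1·(+1)^3 = +1.
v=47: a=47^-2·(≡8), b=47^0·(≡24) mod 47; (8|47)=+1, (24|47)=+1; (−1)^{-2·0·23}·(+1)^0·(+1)^-2 = +1.
v=43: a=43^0·(≡40), b=43^-2·(≡22) mod 43; (40|43)=+1, (22|43)=-1; (−1)^{0·-2·21}·(+1)^-2·(-1)^0 = +1.
v=31: a=31^1·(≡12), b=31^0·(≡24) mod 31; (12|31)=-1, (24|31)=-1; (−1)^{1·0·15}·(-1)^0·(-1)^1 = -1.
v=41: a=41^-2·(≡19), b=41^-2·(≡9) mod 41; (19|41)=-1, (9|41)=+1; (−1)^{-2·-2·20}·(-1)^-2·(+1)^-2 = +1.
v=7: a=7^1·(≡5), b=7^0·(≡1) mod 7; (5|7)=-1, (1|7)=+1; (−1)^{1·0·3}·(-1)^0·(+1)^1 = +1.
v=∞: 254541 > 0 and -255 < 0  ⇒  (a,b)_∞ = +1.
v=3: a=3^-1·(≡1), b=3^1·(≡2) mod 3; (1|3)=+1, (2|3)=-1; (−1)^{-1·1·1}·(+1)^1·(-1)^-1 = +1.
|Ram(254541, -255)| = 2, even; anisotropic at {23, 31}.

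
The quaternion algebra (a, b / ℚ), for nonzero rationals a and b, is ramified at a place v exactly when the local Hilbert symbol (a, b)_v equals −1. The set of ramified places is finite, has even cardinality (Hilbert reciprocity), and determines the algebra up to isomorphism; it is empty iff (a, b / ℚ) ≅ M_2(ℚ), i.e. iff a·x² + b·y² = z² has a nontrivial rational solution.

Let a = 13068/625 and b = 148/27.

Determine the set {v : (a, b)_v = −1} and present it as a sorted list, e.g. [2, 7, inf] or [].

(a, b) ≡ (3, 111) mod (ℚ^×)²; places V = {2, 3, 5, 11, 37, ∞}.
(a,b)_11: α=2, u≡1; β=0, v≡1 (mod 11); (1|11)=+1, (1|11)=+1; sign (−1)^0·+1^0·+1^2 = +1.
(a,b)_∞: sgn(3)=+, sgn(111)=+, so +1.
(a,b)_37: α=0, u≡26; β=1, v≡7 (mod 37); (26|37)=+1, (7|37)=+1; sign (−1)^0·+1^1·+1^0 = +1.
(a,b)_5: α=-4, u≡3; β=0, v≡4 (mod 5); (3|5)=-1, (4|5)=+1; sign (−1)^0·-1^0·+1^-4 = +1.
(a,b)_3: α=3, u≡1; β=-3, v≡1 (mod 3); (1|3)=+1, (1|3)=+1; sign (−1)^1·+1^-3·+1^3 = -1.
(a,b)_2: α=2, β=2; u≡3, v≡7 (mod 8); ε(u)ε(v)=1·1, αω(v)=2·0, βω(u)=2·1; sum ≡ 1  ⇒  -1.
(3, 111 / ℚ) ramifies at {2, 3}: a division algebra.

[2, 3]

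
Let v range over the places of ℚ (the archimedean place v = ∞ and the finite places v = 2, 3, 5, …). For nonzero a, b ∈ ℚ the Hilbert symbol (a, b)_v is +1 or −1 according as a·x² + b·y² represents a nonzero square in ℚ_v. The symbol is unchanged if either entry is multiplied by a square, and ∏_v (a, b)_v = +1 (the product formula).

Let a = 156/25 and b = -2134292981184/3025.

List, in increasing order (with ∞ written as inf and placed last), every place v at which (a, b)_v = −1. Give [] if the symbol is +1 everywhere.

[3, 13, 17, 29]

(a, b) ≡ (39, -8402199) mod (ℚ^×)²; places V = {2, 3, 5, 7, 11, 13, 17, 19, 23, 29, ∞}.
(a,b)_23: α=0, u≡9; β=1, v≡14 (mod 23); (9|23)=+1, (14|23)=-1; sign (−1)^0·+1^1·-1^0 = +1.
(a,b)_13: α=1, u≡1; β=1, v≡11 (mod 13); (1|13)=+1, (11|13)=-1; sign (−1)^0·+1^1·-1^1 = -1.
(a,b)_19: α=0, u≡7; β=1, v≡5 (mod 19); (7|19)=+1, (5|19)=+1; sign (−1)^0·+1^1·+1^0 = +1.
(a,b)_7: α=0, u≡4; β=2, v≡3 (mod 7); (4|7)=+1, (3|7)=-1; sign (−1)^0·+1^2·-1^0 = +1.
(a,b)_5: α=-2, u≡1; β=-2, v≡1 (mod 5); (1|5)=+1, (1|5)=+1; sign (−1)^0·+1^-2·+1^-2 = +1.
(a,b)_∞: sgn(39)=+, sgn(-8402199)=−, so +1.
(a,b)_2: α=2, β=6; u≡7, v≡1 (mod 8); ε(u)ε(v)=1·0, αω(v)=2·0, βω(u)=6·0; sum ≡ 0  ⇒  +1.
(a,b)_17: α=0, u≡11; β=1, v≡12 (mod 17); (11|17)=-1, (12|17)=-1; sign (−1)^0·-1^1·-1^0 = -1.
(a,b)_11: α=0, u≡8; β=-2, v≡7 (mod 11); (8|11)=-1, (7|11)=-1; sign (−1)^0·-1^-2·-1^0 = +1.
(a,b)_3: α=1, u≡1; β=5, v≡1 (mod 3); (1|3)=+1, (1|3)=+1; sign (−1)^1·+1^5·+1^1 = -1.
(a,b)_29: α=0, u≡19; β=1, v≡27 (mod 29); (19|29)=-1, (27|29)=-1; sign (−1)^0·-1^1·-1^0 = -1.
|Ram(39, -8402199)| = 4, even; anisotropic at {3, 13, 17, 29}.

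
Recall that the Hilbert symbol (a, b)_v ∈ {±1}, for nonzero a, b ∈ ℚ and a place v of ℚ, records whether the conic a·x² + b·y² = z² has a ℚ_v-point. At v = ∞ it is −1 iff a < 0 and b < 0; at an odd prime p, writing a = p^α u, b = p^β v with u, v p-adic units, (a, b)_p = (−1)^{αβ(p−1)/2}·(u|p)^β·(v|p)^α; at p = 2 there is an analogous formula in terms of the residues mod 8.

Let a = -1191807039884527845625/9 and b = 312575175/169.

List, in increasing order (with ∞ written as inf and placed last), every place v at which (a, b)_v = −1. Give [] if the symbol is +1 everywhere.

[2, 7, 11, 19]

(a, b) ≡ (-2737, 4807) mod (ℚ^×)²; places V = {2, 3, 5, 7, 11, 13, 17, 19, 23, ∞}.
(a,b)_13: α=0, u≡7; β=-2, v≡3 (mod 13); (7|13)=-1, (3|13)=+1; sign (−1)^0·-1^-2·+1^0 = +1.
(a,b)_3: α=-2, u≡2; β=2, v≡1 (mod 3); (2|3)=-1, (1|3)=+1; sign (−1)^0·-1^2·+1^-2 = +1.
(a,b)_19: α=4, u≡14; β=1, v≡17 (mod 19); (14|19)=-1, (17|19)=+1; sign (−1)^0·-1^1·+1^4 = -1.
(a,b)_17: α=5, u≡16; β=2, v≡16 (mod 17); (16|17)=+1, (16|17)=+1; sign (−1)^0·+1^2·+1^5 = +1.
(a,b)_2: α=0, β=0; u≡7, v≡7 (mod 8); ε(u)ε(v)=1·1, αω(v)=0·0, βω(u)=0·0; sum ≡ 1  ⇒  -1.
(a,b)_11: α=2, u≡6; β=1, v≡8 (mod 11); (6|11)=-1, (8|11)=-1; sign (−1)^0·-1^1·-1^2 = -1.
(a,b)_5: α=4, u≡3; β=2, v≡3 (mod 5); (3|5)=-1, (3|5)=-1; sign (−1)^0·-1^2·-1^4 = +1.
(a,b)_∞: sgn(-2737)=−, sgn(4807)=+, so +1.
(a,b)_23: α=3, u≡20; β=1, v≡1 (mod 23); (20|23)=-1, (1|23)=+1; sign (−1)^1·-1^1·+1^3 = +1.
(a,b)_7: α=1, u≡1; β=0, v≡3 (mod 7); (1|7)=+1, (3|7)=-1; sign (−1)^0·+1^0·-1^1 = -1.
(-2737, 4807 / ℚ) ramifies at {2, 7, 11, 19}: a division algebra.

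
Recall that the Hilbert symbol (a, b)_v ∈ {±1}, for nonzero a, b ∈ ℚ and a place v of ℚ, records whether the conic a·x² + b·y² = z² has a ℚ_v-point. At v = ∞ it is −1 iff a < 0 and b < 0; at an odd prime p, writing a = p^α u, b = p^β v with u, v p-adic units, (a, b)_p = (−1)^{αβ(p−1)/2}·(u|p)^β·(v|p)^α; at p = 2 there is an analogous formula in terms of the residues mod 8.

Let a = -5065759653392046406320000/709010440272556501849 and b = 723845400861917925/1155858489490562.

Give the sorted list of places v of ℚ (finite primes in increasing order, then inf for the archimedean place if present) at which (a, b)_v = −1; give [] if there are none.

[2, 19]

(a, b) ≡ (-2622, 874) mod (ℚ^×)²; places V = {2, 3, 5, 7, 11, 13, 17, 19, 23, 29, 31, 41, 43, ∞}.
(a,b)_11: α=-8, u≡8; β=-4, v≡9 (mod 11); (8|11)=-1, (9|11)=+1; sign (−1)^0·-1^-4·+1^-8 = +1.
(a,b)_19: α=3, u≡13; β=3, v≡14 (mod 19); (13|19)=-1, (14|19)=-1; sign (−1)^1·-1^3·-1^3 = -1.
(a,b)_13: α=0, u≡1; β=-2, v≡12 (mod 13); (1|13)=+1, (12|13)=+1; sign (−1)^0·+1^-2·+1^0 = +1.
(a,b)_17: α=-4, u≡16; β=-2, v≡14 (mod 17); (16|17)=+1, (14|17)=-1; sign (−1)^0·+1^-2·-1^-4 = +1.
(a,b)_43: α=2, u≡10; β=2, v≡9 (mod 43); (10|43)=+1, (9|43)=+1; sign (−1)^0·+1^2·+1^2 = +1.
(a,b)_3: α=17, u≡2; β=10, v≡1 (mod 3); (2|3)=-1, (1|3)=+1; sign (−1)^0·-1^10·+1^17 = +1.
(a,b)_31: α=-2, u≡29; β=-2, v≡30 (mod 31); (29|31)=-1, (30|31)=-1; sign (−1)^0·-1^-2·-1^-2 = +1.
(a,b)_41: α=2, u≡23; β=2, v≡17 (mod 41); (23|41)=+1, (17|41)=-1; sign (−1)^0·+1^2·-1^2 = +1.
(a,b)_23: α=1, u≡6; β=1, v≡10 (mod 23); (6|23)=+1, (10|23)=-1; sign (−1)^1·+1^1·-1^1 = +1.
(a,b)_7: α=-2, u≡6; β=0, v≡6 (mod 7); (6|7)=-1, (6|7)=-1; sign (−1)^0·-1^0·-1^-2 = +1.
(a,b)_2: α=7, β=-1; u≡1, v≡5 (mod 8); ε(u)ε(v)=0·0, αω(v)=7·1, βω(u)=-1·0; sum ≡ 1  ⇒  -1.
(a,b)_∞: sgn(-2622)=−, sgn(874)=+, so +1.
(a,b)_29: α=-2, u≡15; β=-2, v≡1 (mod 29); (15|29)=-1, (1|29)=+1; sign (−1)^0·-1^-2·+1^-2 = +1.
(a,b)_5: α=4, u≡2; β=2, v≡1 (mod 5); (2|5)=-1, (1|5)=+1; sign (−1)^0·-1^2·+1^4 = +1.
Ram(-2622, 874) = {2, 19}; no ℚ_2-point on the conic.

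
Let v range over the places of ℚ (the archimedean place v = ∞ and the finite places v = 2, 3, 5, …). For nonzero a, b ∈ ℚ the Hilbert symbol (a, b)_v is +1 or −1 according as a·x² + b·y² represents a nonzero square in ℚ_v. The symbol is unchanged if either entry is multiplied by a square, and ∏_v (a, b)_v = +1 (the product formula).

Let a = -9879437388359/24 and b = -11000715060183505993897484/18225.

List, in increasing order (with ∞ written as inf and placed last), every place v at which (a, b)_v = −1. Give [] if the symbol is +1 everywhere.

[2, 37, 47, inf]

(a, b) ≡ (-3306, -1739) mod (ℚ^×)²; places V = {2, 3, 5, 7, 11, 19, 29, 37, 47, ∞}.
(a,b)_5: α=0, u≡4; β=-2, v≡4 (mod 5); (4|5)=+1, (4|5)=+1; sign (−1)^0·+1^-2·+1^0 = +1.
(a,b)_∞: sgn(-3306)=−, sgn(-1739)=−, so -1.
(a,b)_19: α=1, u≡9; β=2, v≡5 (mod 19); (9|19)=+1, (5|19)=+1; sign (−1)^0·+1^2·+1^1 = +1.
(a,b)_29: α=1, u≡3; β=2, v≡6 (mod 29); (3|29)=-1, (6|29)=+1; sign (−1)^0·-1^2·+1^1 = +1.
(a,b)_2: α=-3, β=2; u≡3, v≡5 (mod 8); ε(u)ε(v)=1·0, αω(v)=-3·1, βω(u)=2·1; sum ≡ 1  ⇒  -1.
(a,b)_7: α=2, u≡5; β=6, v≡2 (mod 7); (5|7)=-1, (2|7)=+1; sign (−1)^0·-1^6·+1^2 = +1.
(a,b)_37: α=2, u≡2; β=3, v≡3 (mod 37); (2|37)=-1, (3|37)=+1; sign (−1)^0·-1^3·+1^2 = -1.
(a,b)_11: α=2, u≡3; β=4, v≡8 (mod 11); (3|11)=+1, (8|11)=-1; sign (−1)^0·+1^4·-1^2 = +1.
(a,b)_3: α=-1, u≡2; β=-6, v≡1 (mod 3); (2|3)=-1, (1|3)=+1; sign (−1)^0·-1^-6·+1^-1 = +1.
(a,b)_47: α=2, u≡11; β=3, v≡26 (mod 47); (11|47)=-1, (26|47)=-1; sign (−1)^0·-1^3·-1^2 = -1.
|Ram(-3306, -1739)| = 4, even; anisotropic at {2, 37, 47, ∞}.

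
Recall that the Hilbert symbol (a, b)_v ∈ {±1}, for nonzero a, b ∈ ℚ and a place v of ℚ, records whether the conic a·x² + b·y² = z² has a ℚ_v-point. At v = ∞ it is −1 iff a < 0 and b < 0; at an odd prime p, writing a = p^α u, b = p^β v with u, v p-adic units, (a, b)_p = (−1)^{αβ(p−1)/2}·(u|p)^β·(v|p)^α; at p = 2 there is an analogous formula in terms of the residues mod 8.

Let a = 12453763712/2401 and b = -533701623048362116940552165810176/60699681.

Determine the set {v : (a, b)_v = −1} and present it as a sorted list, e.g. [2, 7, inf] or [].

(a, b) ≡ (673322, -15486406) mod (ℚ^×)²; places V = {2, 3, 7, 11, 13, 17, 19, 23, 29, 31, 47, 53, ∞}.
(a,b)_47: α=1, u≡26; β=5, v≡15 (mod 47); (26|47)=-1, (15|47)=-1; sign (−1)^1·-1^5·-1^1 = -1.
(a,b)_19: α=1, u≡12; β=3, v≡7 (mod 19); (12|19)=-1, (7|19)=+1; sign (−1)^1·-1^3·+1^1 = +1.
(a,b)_2: α=7, β=13; u≡5, v≡5 (mod 8); ε(u)ε(v)=0·0, αω(v)=7·1, βω(u)=13·1; sum ≡ 0  ⇒  +1.
(a,b)_13: α=1, u≡8; β=3, v≡11 (mod 13); (8|13)=-1, (11|13)=-1; sign (−1)^0·-1^3·-1^1 = +1.
(a,b)_23: α=0, u≡14; β=1, v≡9 (mod 23); (14|23)=-1, (9|23)=+1; sign (−1)^0·-1^1·+1^0 = -1.
(a,b)_3: α=0, u≡2; β=-2, v≡2 (mod 3); (2|3)=-1, (2|3)=-1; sign (−1)^0·-1^-2·-1^0 = +1.
(a,b)_∞: sgn(673322)=+, sgn(-15486406)=−, so +1.
(a,b)_17: α=2, u≡14; β=2, v≡13 (mod 17); (14|17)=-1, (13|17)=+1; sign (−1)^0·-1^2·+1^2 = +1.
(a,b)_7: α=-4, u≡5; β=-4, v≡4 (mod 7); (5|7)=-1, (4|7)=+1; sign (−1)^0·-1^-4·+1^-4 = +1.
(a,b)_31: α=0, u≡25; β=2, v≡20 (mod 31); (25|31)=+1, (20|31)=+1; sign (−1)^0·+1^2·+1^0 = +1.
(a,b)_11: α=0, u≡9; β=2, v≡10 (mod 11); (9|11)=+1, (10|11)=-1; sign (−1)^0·+1^2·-1^0 = +1.
(a,b)_53: α=0, u≡6; β=-2, v≡8 (mod 53); (6|53)=+1, (8|53)=-1; sign (−1)^0·+1^-2·-1^0 = +1.
(a,b)_29: α=1, u≡18; β=3, v≡12 (mod 29); (18|29)=-1, (12|29)=-1; sign (−1)^0·-1^3·-1^1 = +1.
|Ram(673322, -15486406)| = 2, even; anisotropic at {23, 47}.

[23, 47]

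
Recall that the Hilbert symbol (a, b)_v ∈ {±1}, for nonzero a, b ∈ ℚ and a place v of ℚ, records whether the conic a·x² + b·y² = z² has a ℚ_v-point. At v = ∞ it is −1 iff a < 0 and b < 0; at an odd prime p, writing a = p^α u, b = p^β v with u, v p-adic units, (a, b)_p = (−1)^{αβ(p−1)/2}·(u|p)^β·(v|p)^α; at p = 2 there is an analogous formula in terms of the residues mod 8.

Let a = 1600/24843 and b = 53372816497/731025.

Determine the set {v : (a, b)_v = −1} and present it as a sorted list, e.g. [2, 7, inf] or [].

Mod squares: a ≡ 3, b ≡ 17017. Check v ∈ {∞, 2, 3, 5, 7, 11, 13, 17, 19, 23}.
v=17: a=17^0·(≡6), b=17^1·(≡2) mod 17; (6|17)=-1, (2|17)=+1; (−1)^{0·1·8}·(-1)^1·(+1)^0 = -1.
v=5: a=5^2·(≡3), b=5^-2·(≡2) mod 5; (3|5)=-1, (2|5)=-1; (−1)^{2·-2·2}·(-1)^-2·(-1)^2 = +1.
v=23: a=23^0·(≡12), b=23^2·(≡11) mod 23; (12|23)=+1, (11|23)=-1; (−1)^{0·2·11}·(+1)^2·(-1)^0 = +1.
v=13: a=13^-2·(≡10), b=13^1·(≡9) mod 13; (10|13)=+1, (9|13)=+1; (−1)^{-2·1·6}·(+1)^1·(+1)^-2 = +1.
v=2: v_2(a)=6, v_2(b)=0; units ≡ 3, 1 (mod 8); ε·ε+αω+βω = 1·0+6·0+0·1 ≡ 0  ⇒  (a,b)_2 = +1.
v=7: a=7^-2·(≡6), b=7^3·(≡2) mod 7; (6|7)=-1, (2|7)=+1; (−1)^{-2·3·3}·(-1)^3·(+1)^-2 = -1.
v=11: a=11^0·(≡1), b=11^3·(≡10) mod 11; (1|11)=+1, (10|11)=-1; (−1)^{0·3·5}·(+1)^3·(-1)^0 = +1.
v=∞: 3 > 0 and 17017 > 0  ⇒  (a,b)_∞ = +1.
v=3: a=3^-1·(≡1), b=3^-4·(≡1) mod 3; (1|3)=+1, (1|3)=+1; (−1)^{-1·-4·1}·(+1)^-4·(+1)^-1 = +1.
v=19: a=19^0·(≡8), b=19^-2·(≡14) mod 19; (8|19)=-1, (14|19)=-1; (−1)^{0·-2·9}·(-1)^-2·(-1)^0 = +1.
(3, 17017 / ℚ) ramifies at {7, 17}: a division algebra.

[7, 17]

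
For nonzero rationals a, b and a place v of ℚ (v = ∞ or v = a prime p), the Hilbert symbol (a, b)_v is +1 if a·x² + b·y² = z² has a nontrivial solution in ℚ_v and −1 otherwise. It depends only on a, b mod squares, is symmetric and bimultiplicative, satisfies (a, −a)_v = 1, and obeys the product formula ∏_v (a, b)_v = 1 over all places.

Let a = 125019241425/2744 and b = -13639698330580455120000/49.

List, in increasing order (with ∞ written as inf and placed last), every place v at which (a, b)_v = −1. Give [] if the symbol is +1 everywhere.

(a, b) ≡ (5114382, -1938) mod (ℚ^×)²; places V = {2, 3, 5, 7, 13, 17, 19, 29, ∞}.
(a,b)_29: α=1, u≡4; β=0, v≡5 (mod 29); (4|29)=+1, (5|29)=+1; sign (−1)^0·+1^0·+1^1 = +1.
(a,b)_17: α=1, u≡7; β=3, v≡12 (mod 17); (7|17)=-1, (12|17)=-1; sign (−1)^0·-1^3·-1^1 = +1.
(a,b)_19: α=1, u≡17; β=3, v≡18 (mod 19); (17|19)=+1, (18|19)=-1; sign (−1)^1·+1^3·-1^1 = +1.
(a,b)_5: α=2, u≡3; β=4, v≡2 (mod 5); (3|5)=-1, (2|5)=-1; sign (−1)^0·-1^4·-1^2 = +1.
(a,b)_2: α=-3, β=7; u≡7, v≡7 (mod 8); ε(u)ε(v)=1·1, αω(v)=-3·0, βω(u)=7·0; sum ≡ 1  ⇒  -1.
(a,b)_13: α=3, u≡2; β=4, v≡9 (mod 13); (2|13)=-1, (9|13)=+1; sign (−1)^0·-1^4·+1^3 = +1.
(a,b)_3: α=5, u≡2; β=11, v≡2 (mod 3); (2|3)=-1, (2|3)=-1; sign (−1)^1·-1^11·-1^5 = -1.
(a,b)_∞: sgn(5114382)=+, sgn(-1938)=−, so +1.
(a,b)_7: α=-3, u≡1; β=-2, v≡1 (mod 7); (1|7)=+1, (1|7)=+1; sign (−1)^0·+1^-2·+1^-3 = +1.
Ram(5114382, -1938) = {2, 3}; no ℚ_2-point on the conic.

[2, 3]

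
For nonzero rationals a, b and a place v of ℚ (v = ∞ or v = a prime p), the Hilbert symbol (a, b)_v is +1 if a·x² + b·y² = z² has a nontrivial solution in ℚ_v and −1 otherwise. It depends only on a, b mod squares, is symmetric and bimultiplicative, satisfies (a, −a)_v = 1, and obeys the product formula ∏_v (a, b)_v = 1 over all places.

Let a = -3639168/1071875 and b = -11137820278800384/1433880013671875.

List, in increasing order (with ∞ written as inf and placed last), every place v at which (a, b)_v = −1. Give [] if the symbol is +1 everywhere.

Mod squares: a ≡ -2730, b ≡ -35. Check v ∈ {∞, 2, 3, 5, 7, 11, 13, 19, 29}.
v=7: a=7^-3·(≡2), b=7^-5·(≡1) mod 7; (2|7)=+1, (1|7)=+1; (−1)^{-3·-5·3}·(+1)^-5·(+1)^-3 = -1.
v=19: a=19^0·(≡6), b=19^-2·(≡12) mod 19; (6|19)=+1, (12|19)=-1; (−1)^{0·-2·9}·(+1)^-2·(-1)^0 = +1.
v=29: a=29^0·(≡7), b=29^2·(≡16) mod 29; (7|29)=+1, (16|29)=+1; (−1)^{0·2·14}·(+1)^2·(+1)^0 = +1.
v=11: a=11^0·(≡3), b=11^-2·(≡1) mod 11; (3|11)=+1, (1|11)=+1; (−1)^{0·-2·5}·(+1)^-2·(+1)^0 = +1.
v=3: a=3^7·(≡2), b=3^14·(≡1) mod 3; (2|3)=-1, (1|3)=+1; (−1)^{7·14·1}·(-1)^14·(+1)^7 = +1.
v=2: v_2(a)=7, v_2(b)=14; units ≡ 3, 5 (mod 8); ε·ε+αω+βω = 1·0+7·1+14·1 ≡ 1  ⇒  (a,b)_2 = -1.
v=5: a=5^-5·(≡4), b=5^-9·(≡3) mod 5; (4|5)=+1, (3|5)=-1; (−1)^{-5·-9·2}·(+1)^-9·(-1)^-5 = -1.
v=13: a=13^1·(≡7), b=13^2·(≡9) mod 13; (7|13)=-1, (9|13)=+1; (−1)^{1·2·6}·(-1)^2·(+1)^1 = +1.
v=∞: -2730 < 0 and -35 < 0  ⇒  (a,b)_∞ = -1.
|Ram(-2730, -35)| = 4, even; anisotropic at {2, 5, 7, ∞}.

[2, 5, 7, inf]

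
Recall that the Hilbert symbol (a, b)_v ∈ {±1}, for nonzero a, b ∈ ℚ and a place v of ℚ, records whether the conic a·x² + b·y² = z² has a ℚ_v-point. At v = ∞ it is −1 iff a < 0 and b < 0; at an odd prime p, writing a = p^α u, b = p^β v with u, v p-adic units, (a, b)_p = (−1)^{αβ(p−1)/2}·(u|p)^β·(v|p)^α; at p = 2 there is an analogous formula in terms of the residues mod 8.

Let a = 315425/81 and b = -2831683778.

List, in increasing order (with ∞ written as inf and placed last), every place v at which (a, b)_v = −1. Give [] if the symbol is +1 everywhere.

[7, 17, 37, 41]

Mod squares: a ≡ 12617, b ≡ -2831683778. Check v ∈ {∞, 2, 3, 5, 7, 11, 17, 23, 31, 37, 41}.
v=∞: 12617 > 0 and -2831683778 < 0  ⇒  (a,b)_∞ = +1.
v=23: a=23^0·(≡6), b=23^1·(≡14) mod 23; (6|23)=+1, (14|23)=-1; (−1)^{0·1·11}·(+1)^1·(-1)^0 = +1.
v=11: a=11^1·(≡5), b=11^1·(≡8) mod 11; (5|11)=+1, (8|11)=-1; (−1)^{1·1·5}·(+1)^1·(-1)^1 = +1.
v=2: v_2(a)=0, v_2(b)=1; units ≡ 1, 7 (mod 8); ε·ε+αω+βω = 0·1+0·0+1·0 ≡ 0  ⇒  (a,b)_2 = +1.
v=41: a=41^0·(≡29), b=41^1·(≡26) mod 41; (29|41)=-1, (26|41)=-1; (−1)^{0·1·20}·(-1)^1·(-1)^0 = -1.
v=31: a=31^1·(≡2), b=31^1·(≡24) mod 31; (2|31)=+1, (24|31)=-1; (−1)^{1·1·15}·(+1)^1·(-1)^1 = +1.
v=5: a=5^2·(≡2), b=5^0·(≡2) mod 5; (2|5)=-1, (2|5)=-1; (−1)^{2·0·2}·(-1)^0·(-1)^2 = +1.
v=17: a=17^0·(≡11), b=17^1·(≡4) mod 17; (11|17)=-1, (4|17)=+1; (−1)^{0·1·8}·(-1)^1·(+1)^0 = -1.
v=37: a=37^1·(≡18), b=37^1·(≡27) mod 37; (18|37)=-1, (27|37)=+1; (−1)^{1·1·18}·(-1)^1·(+1)^1 = -1.
v=3: a=3^-4·(≡2), b=3^0·(≡1) mod 3; (2|3)=-1, (1|3)=+1; (−1)^{-4·0·1}·(-1)^0·(+1)^-4 = +1.
v=7: a=7^0·(≡3), b=7^1·(≡1) mod 7; (3|7)=-1, (1|7)=+1; (−1)^{0·1·3}·(-1)^1·(+1)^0 = -1.
|Ram(12617, -2831683778)| = 4, even; anisotropic at {7, 17, 37, 41}.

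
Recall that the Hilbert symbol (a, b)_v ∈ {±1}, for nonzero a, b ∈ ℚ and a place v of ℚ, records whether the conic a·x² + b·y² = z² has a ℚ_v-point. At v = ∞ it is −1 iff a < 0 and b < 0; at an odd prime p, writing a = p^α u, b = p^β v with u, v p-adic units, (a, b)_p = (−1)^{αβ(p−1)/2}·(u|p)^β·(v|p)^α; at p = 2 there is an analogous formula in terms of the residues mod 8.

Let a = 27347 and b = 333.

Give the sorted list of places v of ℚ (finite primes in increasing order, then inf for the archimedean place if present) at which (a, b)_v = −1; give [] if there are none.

[23, 29]

(a, b) ≡ (27347, 37) mod (ℚ^×)²; places V = {2, 3, 23, 29, 37, 41, ∞}.
(a,b)_29: α=1, u≡15; β=0, v≡14 (mod 29); (15|29)=-1, (14|29)=-1; sign (−1)^0·-1^0·-1^1 = -1.
(a,b)_41: α=1, u≡11; β=0, v≡5 (mod 41); (11|41)=-1, (5|41)=+1; sign (−1)^0·-1^0·+1^1 = +1.
(a,b)_23: α=1, u≡16; β=0, v≡11 (mod 23); (16|23)=+1, (11|23)=-1; sign (−1)^0·+1^0·-1^1 = -1.
(a,b)_∞: sgn(27347)=+, sgn(37)=+, so +1.
(a,b)_3: α=0, u≡2; β=2, v≡1 (mod 3); (2|3)=-1, (1|3)=+1; sign (−1)^0·-1^2·+1^0 = +1.
(a,b)_2: α=0, β=0; u≡3, v≡5 (mod 8); ε(u)ε(v)=1·0, αω(v)=0·1, βω(u)=0·1; sum ≡ 0  ⇒  +1.
(a,b)_37: α=0, u≡4; β=1, v≡9 (mod 37); (4|37)=+1, (9|37)=+1; sign (−1)^0·+1^1·+1^0 = +1.
(27347, 37 / ℚ) ramifies at {23, 29}: a division algebra.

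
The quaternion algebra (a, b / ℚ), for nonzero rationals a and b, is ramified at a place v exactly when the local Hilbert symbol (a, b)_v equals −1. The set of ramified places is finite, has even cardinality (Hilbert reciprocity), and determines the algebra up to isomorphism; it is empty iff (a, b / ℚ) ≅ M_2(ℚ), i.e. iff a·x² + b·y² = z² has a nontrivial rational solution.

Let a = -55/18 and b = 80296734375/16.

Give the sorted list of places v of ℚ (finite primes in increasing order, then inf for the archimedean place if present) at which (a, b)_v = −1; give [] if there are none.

Mod squares: a ≡ -110, b ≡ 39. Check v ∈ {∞, 2, 3, 5, 11, 13}.
v=3: a=3^-2·(≡1), b=3^3·(≡1) mod 3; (1|3)=+1, (1|3)=+1; (−1)^{-2·3·1}·(+1)^3·(+1)^-2 = +1.
v=13: a=13^0·(≡2), b=13^1·(≡12) mod 13; (2|13)=-1, (12|13)=+1; (−1)^{0·1·6}·(-1)^1·(+1)^0 = -1.
v=5: a=5^1·(≡3), b=5^6·(≡1) mod 5; (3|5)=-1, (1|5)=+1; (−1)^{1·6·2}·(-1)^6·(+1)^1 = +1.
v=11: a=11^1·(≡4), b=11^4·(≡10) mod 11; (4|11)=+1, (10|11)=-1; (−1)^{1·4·5}·(+1)^4·(-1)^1 = -1.
v=∞: -110 < 0 and 39 > 0  ⇒  (a,b)_∞ = +1.
v=2: v_2(a)=-1, v_2(b)=-4; units ≡ 1, 7 (mod 8); ε·ε+αω+βω = 0·1+-1·0+-4·0 ≡ 0  ⇒  (a,b)_2 = +1.
Ram(-110, 39) = {11, 13}; no ℚ_11-point on the conic.

[11, 13]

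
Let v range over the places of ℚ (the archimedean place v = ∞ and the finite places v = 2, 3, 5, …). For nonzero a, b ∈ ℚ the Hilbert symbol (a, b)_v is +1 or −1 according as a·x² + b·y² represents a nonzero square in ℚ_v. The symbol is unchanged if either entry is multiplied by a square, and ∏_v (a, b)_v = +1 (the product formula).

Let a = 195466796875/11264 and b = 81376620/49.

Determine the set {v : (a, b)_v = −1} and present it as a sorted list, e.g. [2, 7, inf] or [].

Mod squares: a ≡ 6545, b ≡ 195. Check v ∈ {∞, 2, 3, 5, 7, 11, 13, 17, 19, 29}.
v=2: v_2(a)=-10, v_2(b)=2; units ≡ 1, 3 (mod 8); ε·ε+αω+βω = 0·1+-10·1+2·0 ≡ 0  ⇒  (a,b)_2 = +1.
v=17: a=17^1·(≡6), b=17^2·(≡4) mod 17; (6|17)=-1, (4|17)=+1; (−1)^{1·2·8}·(-1)^2·(+1)^1 = +1.
v=29: a=29^2·(≡1), b=29^0·(≡15) mod 29; (1|29)=+1, (15|29)=-1; (−1)^{2·0·14}·(+1)^0·(-1)^2 = +1.
v=5: a=5^9·(≡1), b=5^1·(≡1) mod 5; (1|5)=+1, (1|5)=+1; (−1)^{9·1·2}·(+1)^1·(+1)^9 = +1.
v=3: a=3^0·(≡2), b=3^1·(≡2) mod 3; (2|3)=-1, (2|3)=-1; (−1)^{0·1·1}·(-1)^1·(-1)^0 = -1.
v=∞: 6545 > 0 and 195 > 0  ⇒  (a,b)_∞ = +1.
v=13: a=13^0·(≡2), b=13^1·(≡11) mod 13; (2|13)=-1, (11|13)=-1; (−1)^{0·1·6}·(-1)^1·(-1)^0 = -1.
v=7: a=7^1·(≡4), b=7^-2·(≡3) mod 7; (4|7)=+1, (3|7)=-1; (−1)^{1·-2·3}·(+1)^-2·(-1)^1 = -1.
v=11: a=11^-1·(≡9), b=11^0·(≡10) mod 11; (9|11)=+1, (10|11)=-1; (−1)^{-1·0·5}·(+1)^0·(-1)^-1 = -1.
v=19: a=19^0·(≡17), b=19^2·(≡9) mod 19; (17|19)=+1, (9|19)=+1; (−1)^{0·2·9}·(+1)^2·(+1)^0 = +1.
(6545, 195 / ℚ) ramifies at {3, 7, 11, 13}: a division algebra.

[3, 7, 11, 13]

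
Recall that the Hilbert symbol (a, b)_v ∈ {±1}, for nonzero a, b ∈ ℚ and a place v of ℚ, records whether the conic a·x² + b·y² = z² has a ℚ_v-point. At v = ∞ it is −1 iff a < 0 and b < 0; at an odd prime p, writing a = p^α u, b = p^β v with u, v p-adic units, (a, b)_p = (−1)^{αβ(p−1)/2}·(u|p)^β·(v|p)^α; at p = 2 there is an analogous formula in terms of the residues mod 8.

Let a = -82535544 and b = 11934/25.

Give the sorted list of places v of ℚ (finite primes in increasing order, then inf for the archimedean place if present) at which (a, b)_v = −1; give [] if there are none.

[7, 13, 17, 19]

(a, b) ≡ (-13566, 1326) mod (ℚ^×)²; places V = {2, 3, 5, 7, 13, 17, 19, ∞}.
(a,b)_5: α=0, u≡1; β=-2, v≡4 (mod 5); (1|5)=+1, (4|5)=+1; sign (−1)^0·+1^-2·+1^0 = +1.
(a,b)_3: α=3, u≡2; β=3, v≡1 (mod 3); (2|3)=-1, (1|3)=+1; sign (−1)^1·-1^3·+1^3 = +1.
(a,b)_19: α=1, u≡13; β=0, v≡13 (mod 19); (13|19)=-1, (13|19)=-1; sign (−1)^0·-1^0·-1^1 = -1.
(a,b)_2: α=3, β=1; u≡1, v≡7 (mod 8); ε(u)ε(v)=0·1, αω(v)=3·0, βω(u)=1·0; sum ≡ 0  ⇒  +1.
(a,b)_17: α=1, u≡15; β=1, v≡7 (mod 17); (15|17)=+1, (7|17)=-1; sign (−1)^0·+1^1·-1^1 = -1.
(a,b)_∞: sgn(-13566)=−, sgn(1326)=+, so +1.
(a,b)_7: α=1, u≡1; β=0, v≡5 (mod 7); (1|7)=+1, (5|7)=-1; sign (−1)^0·+1^0·-1^1 = -1.
(a,b)_13: α=2, u≡8; β=1, v≡5 (mod 13); (8|13)=-1, (5|13)=-1; sign (−1)^0·-1^1·-1^2 = -1.
(-13566, 1326 / ℚ) ramifies at {7, 13, 17, 19}: a division algebra.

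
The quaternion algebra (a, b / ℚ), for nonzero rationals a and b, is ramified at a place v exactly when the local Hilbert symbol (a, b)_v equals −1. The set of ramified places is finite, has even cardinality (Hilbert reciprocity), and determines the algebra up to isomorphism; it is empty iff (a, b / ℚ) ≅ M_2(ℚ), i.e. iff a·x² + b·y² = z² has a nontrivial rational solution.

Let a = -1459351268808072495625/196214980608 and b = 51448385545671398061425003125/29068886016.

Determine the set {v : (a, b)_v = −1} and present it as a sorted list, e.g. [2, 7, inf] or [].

Mod squares: a ≡ -6699, b ≡ 805. Check v ∈ {∞, 2, 3, 5, 7, 11, 19, 23, 29, 31, 37}.
v=5: a=5^4·(≡4), b=5^5·(≡1) mod 5; (4|5)=+1, (1|5)=+1; (−1)^{4·5·2}·(+1)^5·(+1)^4 = +1.
v=7: a=7^3·(≡4), b=7^3·(≡3) mod 7; (4|7)=+1, (3|7)=-1; (−1)^{3·3·3}·(+1)^3·(-1)^3 = +1.
v=∞: -6699 < 0 and 805 > 0  ⇒  (a,b)_∞ = +1.
v=3: a=3^-7·(≡2), b=3^-4·(≡1) mod 3; (2|3)=-1, (1|3)=+1; (−1)^{-7·-4·1}·(-1)^-4·(+1)^-7 = +1.
v=37: a=37^-2·(≡8), b=37^-2·(≡10) mod 37; (8|37)=-1, (10|37)=+1; (−1)^{-2·-2·18}·(-1)^-2·(+1)^-2 = +1.
v=31: a=31^4·(≡7), b=31^6·(≡22) mod 31; (7|31)=+1, (22|31)=-1; (−1)^{4·6·15}·(+1)^6·(-1)^4 = +1.
v=23: a=23^2·(≡17), b=23^3·(≡13) mod 23; (17|23)=-1, (13|23)=+1; (−1)^{2·3·11}·(-1)^3·(+1)^2 = -1.
v=19: a=19^2·(≡15), b=19^2·(≡9) mod 19; (15|19)=-1, (9|19)=+1; (−1)^{2·2·9}·(-1)^2·(+1)^2 = +1.
v=29: a=29^1·(≡5), b=29^2·(≡6) mod 29; (5|29)=+1, (6|29)=+1; (−1)^{1·2·14}·(+1)^2·(+1)^1 = +1.
v=11: a=11^3·(≡8), b=11^4·(≡8) mod 11; (8|11)=-1, (8|11)=-1; (−1)^{3·4·5}·(-1)^4·(-1)^3 = -1.
v=2: v_2(a)=-16, v_2(b)=-18; units ≡ 5, 5 (mod 8); ε·ε+αω+βω = 0·0+-16·1+-18·1 ≡ 0  ⇒  (a,b)_2 = +1.
Ram(-6699, 805) = {11, 23}; no ℚ_11-point on the conic.

[11, 23]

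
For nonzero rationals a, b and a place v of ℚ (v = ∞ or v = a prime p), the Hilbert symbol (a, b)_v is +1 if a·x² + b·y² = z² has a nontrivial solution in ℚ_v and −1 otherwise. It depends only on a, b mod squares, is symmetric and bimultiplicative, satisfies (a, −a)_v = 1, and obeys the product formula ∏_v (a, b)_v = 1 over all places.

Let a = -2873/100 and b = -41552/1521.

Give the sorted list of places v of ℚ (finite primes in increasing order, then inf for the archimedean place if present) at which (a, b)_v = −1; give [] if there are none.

[2, inf]

Mod squares: a ≡ -17, b ≡ -53. Check v ∈ {∞, 2, 3, 5, 7, 13, 17, 53}.
v=7: a=7^0·(≡2), b=7^2·(≡3) mod 7; (2|7)=+1, (3|7)=-1; (−1)^{0·2·3}·(+1)^2·(-1)^0 = +1.
v=2: v_2(a)=-2, v_2(b)=4; units ≡ 7, 3 (mod 8); ε·ε+αω+βω = 1·1+-2·1+4·0 ≡ 1  ⇒  (a,b)_2 = -1.
v=17: a=17^1·(≡8), b=17^0·(≡8) mod 17; (8|17)=+1, (8|17)=+1; (−1)^{1·0·8}·(+1)^0·(+1)^1 = +1.
v=5: a=5^-2·(≡3), b=5^0·(≡3) mod 5; (3|5)=-1, (3|5)=-1; (−1)^{-2·0·2}·(-1)^0·(-1)^-2 = +1.
v=∞: -17 < 0 and -53 < 0  ⇒  (a,b)_∞ = -1.
v=13: a=13^2·(≡1), b=13^-2·(≡1) mod 13; (1|13)=+1, (1|13)=+1; (−1)^{2·-2·6}·(+1)^-2·(+1)^2 = +1.
v=3: a=3^0·(≡1), b=3^-2·(≡1) mod 3; (1|3)=+1, (1|3)=+1; (−1)^{0·-2·1}·(+1)^-2·(+1)^0 = +1.
v=53: a=53^0·(≡46), b=53^1·(≡49) mod 53; (46|53)=+1, (49|53)=+1; (−1)^{0·1·26}·(+1)^1·(+1)^0 = +1.
(-17, -53 / ℚ) ramifies at {2, ∞}: a division algebra.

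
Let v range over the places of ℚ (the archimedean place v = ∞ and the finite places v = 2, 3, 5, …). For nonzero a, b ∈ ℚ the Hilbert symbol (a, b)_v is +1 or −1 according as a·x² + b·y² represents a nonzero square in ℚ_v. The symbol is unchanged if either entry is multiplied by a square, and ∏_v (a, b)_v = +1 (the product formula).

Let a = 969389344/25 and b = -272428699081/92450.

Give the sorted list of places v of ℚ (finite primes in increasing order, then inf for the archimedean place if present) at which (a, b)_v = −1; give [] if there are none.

Mod squares: a ≡ 25234, b ≡ -428978. Check v ∈ {∞, 2, 5, 7, 11, 17, 23, 31, 37, 43}.
v=17: a=17^0·(≡14), b=17^1·(≡11) mod 17; (14|17)=-1, (11|17)=-1; (−1)^{0·1·8}·(-1)^1·(-1)^0 = -1.
v=5: a=5^-2·(≡4), b=5^-2·(≡3) mod 5; (4|5)=+1, (3|5)=-1; (−1)^{-2·-2·2}·(+1)^-2·(-1)^-2 = +1.
v=43: a=43^0·(≡9), b=43^-2·(≡22) mod 43; (9|43)=+1, (22|43)=-1; (−1)^{0·-2·21}·(+1)^-2·(-1)^0 = +1.
v=31: a=31^1·(≡1), b=31^1·(≡10) mod 31; (1|31)=+1, (10|31)=+1; (−1)^{1·1·15}·(+1)^1·(+1)^1 = -1.
v=∞: 25234 > 0 and -428978 < 0  ⇒  (a,b)_∞ = +1.
v=23: a=23^0·(≡9), b=23^2·(≡8) mod 23; (9|23)=+1, (8|23)=+1; (−1)^{0·2·11}·(+1)^2·(+1)^0 = +1.
v=11: a=11^1·(≡8), b=11^1·(≡2) mod 11; (8|11)=-1, (2|11)=-1; (−1)^{1·1·5}·(-1)^1·(-1)^1 = -1.
v=37: a=37^1·(≡36), b=37^1·(≡15) mod 37; (36|37)=+1, (15|37)=-1; (−1)^{1·1·18}·(+1)^1·(-1)^1 = -1.
v=2: v_2(a)=5, v_2(b)=-1; units ≡ 1, 7 (mod 8); ε·ε+αω+βω = 0·1+5·0+-1·0 ≡ 0  ⇒  (a,b)_2 = +1.
v=7: a=7^4·(≡3), b=7^4·(≡6) mod 7; (3|7)=-1, (6|7)=-1; (−1)^{4·4·3}·(-1)^4·(-1)^4 = +1.
|Ram(25234, -428978)| = 4, even; anisotropic at {11, 17, 31, 37}.

[11, 17, 31, 37]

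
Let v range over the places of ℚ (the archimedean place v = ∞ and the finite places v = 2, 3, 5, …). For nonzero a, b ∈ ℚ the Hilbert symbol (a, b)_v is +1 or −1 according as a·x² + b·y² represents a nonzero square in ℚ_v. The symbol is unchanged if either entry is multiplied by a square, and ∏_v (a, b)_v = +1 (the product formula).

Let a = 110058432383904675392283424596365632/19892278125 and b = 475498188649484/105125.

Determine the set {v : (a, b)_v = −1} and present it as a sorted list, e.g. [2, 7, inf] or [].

[5, 11, 23, 37]

(a, b) ≡ (608465, 26455) mod (ℚ^×)²; places V = {2, 3, 5, 7, 11, 13, 19, 23, 29, 37, ∞}.
(a,b)_29: α=-4, u≡20; β=-2, v≡1 (mod 29); (20|29)=+1, (1|29)=+1; sign (−1)^0·+1^-2·+1^-4 = +1.
(a,b)_3: α=-2, u≡2; β=0, v≡1 (mod 3); (2|3)=-1, (1|3)=+1; sign (−1)^0·-1^0·+1^-2 = +1.
(a,b)_∞: sgn(608465)=+, sgn(26455)=+, so +1.
(a,b)_7: α=12, u≡1; β=6, v≡1 (mod 7); (1|7)=+1, (1|7)=+1; sign (−1)^0·+1^6·+1^12 = +1.
(a,b)_37: α=3, u≡31; β=1, v≡34 (mod 37); (31|37)=-1, (34|37)=+1; sign (−1)^0·-1^1·+1^3 = -1.
(a,b)_2: α=6, β=2; u≡1, v≡7 (mod 8); ε(u)ε(v)=0·1, αω(v)=6·0, βω(u)=2·0; sum ≡ 0  ⇒  +1.
(a,b)_5: α=-5, u≡3; β=-3, v≡4 (mod 5); (3|5)=-1, (4|5)=+1; sign (−1)^0·-1^-3·+1^-5 = -1.
(a,b)_19: α=4, u≡17; β=2, v≡16 (mod 19); (17|19)=+1, (16|19)=+1; sign (−1)^0·+1^2·+1^4 = +1.
(a,b)_11: α=3, u≡7; β=1, v≡7 (mod 11); (7|11)=-1, (7|11)=-1; sign (−1)^1·-1^1·-1^3 = -1.
(a,b)_23: α=5, u≡19; β=2, v≡14 (mod 23); (19|23)=-1, (14|23)=-1; sign (−1)^0·-1^2·-1^5 = -1.
(a,b)_13: α=3, u≡2; β=1, v≡6 (mod 13); (2|13)=-1, (6|13)=-1; sign (−1)^0·-1^1·-1^3 = +1.
Ram(608465, 26455) = {5, 11, 23, 37}; no ℚ_5-point on the conic.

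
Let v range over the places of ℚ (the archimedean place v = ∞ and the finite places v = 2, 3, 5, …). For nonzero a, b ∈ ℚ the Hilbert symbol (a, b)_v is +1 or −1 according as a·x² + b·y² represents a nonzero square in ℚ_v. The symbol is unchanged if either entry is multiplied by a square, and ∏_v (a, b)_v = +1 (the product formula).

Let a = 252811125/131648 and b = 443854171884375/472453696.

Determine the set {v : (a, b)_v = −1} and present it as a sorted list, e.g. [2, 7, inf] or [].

(a, b) ≡ (2122365, 41615) mod (ℚ^×)²; places V = {2, 3, 5, 7, 11, 13, 17, 19, 29, 41, ∞}.
(a,b)_13: α=0, u≡6; β=-2, v≡8 (mod 13); (6|13)=-1, (8|13)=-1; sign (−1)^0·-1^-2·-1^0 = +1.
(a,b)_∞: sgn(2122365)=+, sgn(41615)=+, so +1.
(a,b)_11: α=-2, u≡5; β=-2, v≡2 (mod 11); (5|11)=+1, (2|11)=-1; sign (−1)^0·+1^-2·-1^-2 = +1.
(a,b)_17: α=-1, u≡5; β=2, v≡1 (mod 17); (5|17)=-1, (1|17)=+1; sign (−1)^0·-1^2·+1^-1 = +1.
(a,b)_7: α=1, u≡2; β=1, v≡4 (mod 7); (2|7)=+1, (4|7)=+1; sign (−1)^1·+1^1·+1^1 = -1.
(a,b)_41: α=1, u≡37; β=1, v≡32 (mod 41); (37|41)=+1, (32|41)=+1; sign (−1)^0·+1^1·+1^1 = +1.
(a,b)_3: α=5, u≡1; β=10, v≡2 (mod 3); (1|3)=+1, (2|3)=-1; sign (−1)^0·+1^10·-1^5 = -1.
(a,b)_19: α=0, u≡2; β=-2, v≡17 (mod 19); (2|19)=-1, (17|19)=+1; sign (−1)^0·-1^-2·+1^0 = +1.
(a,b)_2: α=-6, β=-6; u≡5, v≡7 (mod 8); ε(u)ε(v)=0·1, αω(v)=-6·0, βω(u)=-6·1; sum ≡ 0  ⇒  +1.
(a,b)_5: α=3, u≡3; β=5, v≡3 (mod 5); (3|5)=-1, (3|5)=-1; sign (−1)^0·-1^5·-1^3 = +1.
(a,b)_29: α=1, u≡3; β=1, v≡15 (mod 29); (3|29)=-1, (15|29)=-1; sign (−1)^0·-1^1·-1^1 = +1.
Ram(2122365, 41615) = {3, 7}; no ℚ_3-point on the conic.

[3, 7]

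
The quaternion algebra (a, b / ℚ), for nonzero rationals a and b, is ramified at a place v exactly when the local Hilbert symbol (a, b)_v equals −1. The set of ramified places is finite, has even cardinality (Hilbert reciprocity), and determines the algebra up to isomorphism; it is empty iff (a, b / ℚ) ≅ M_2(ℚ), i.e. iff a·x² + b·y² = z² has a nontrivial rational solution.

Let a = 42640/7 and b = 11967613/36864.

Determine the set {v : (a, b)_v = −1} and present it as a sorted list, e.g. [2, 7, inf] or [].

(a, b) ≡ (18655, 244237) mod (ℚ^×)²; places V = {2, 3, 5, 7, 13, 23, 37, 41, ∞}.
(a,b)_3: α=0, u≡1; β=-2, v≡1 (mod 3); (1|3)=+1, (1|3)=+1; sign (−1)^0·+1^-2·+1^0 = +1.
(a,b)_7: α=-1, u≡3; β=3, v≡5 (mod 7); (3|7)=-1, (5|7)=-1; sign (−1)^1·-1^3·-1^-1 = -1.
(a,b)_41: α=1, u≡8; β=1, v≡11 (mod 41); (8|41)=+1, (11|41)=-1; sign (−1)^0·+1^1·-1^1 = -1.
(a,b)_23: α=0, u≡3; β=1, v≡18 (mod 23); (3|23)=+1, (18|23)=+1; sign (−1)^0·+1^1·+1^0 = +1.
(a,b)_2: α=4, β=-12; u≡7, v≡5 (mod 8); ε(u)ε(v)=1·0, αω(v)=4·1, βω(u)=-12·0; sum ≡ 0  ⇒  +1.
(a,b)_5: α=1, u≡4; β=0, v≡2 (mod 5); (4|5)=+1, (2|5)=-1; sign (−1)^0·+1^0·-1^1 = -1.
(a,b)_∞: sgn(18655)=+, sgn(244237)=+, so +1.
(a,b)_13: α=1, u≡8; β=0, v≡11 (mod 13); (8|13)=-1, (11|13)=-1; sign (−1)^0·-1^0·-1^1 = -1.
(a,b)_37: α=0, u≡34; β=1, v≡15 (mod 37); (34|37)=+1, (15|37)=-1; sign (−1)^0·+1^1·-1^0 = +1.
(18655, 244237 / ℚ) ramifies at {5, 7, 13, 41}: a division algebra.

[5, 7, 13, 41]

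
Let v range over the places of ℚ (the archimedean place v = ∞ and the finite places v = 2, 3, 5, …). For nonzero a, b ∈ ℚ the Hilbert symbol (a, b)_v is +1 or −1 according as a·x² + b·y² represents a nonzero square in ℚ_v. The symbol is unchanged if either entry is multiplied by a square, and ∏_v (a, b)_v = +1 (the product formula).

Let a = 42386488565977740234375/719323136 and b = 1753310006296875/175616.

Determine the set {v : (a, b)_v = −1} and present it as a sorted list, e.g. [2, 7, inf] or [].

Mod squares: a ≡ 501410, b ≡ 42. Check v ∈ {∞, 2, 3, 5, 7, 13, 19, 29}.
v=29: a=29^3·(≡23), b=29^2·(≡24) mod 29; (23|29)=+1, (24|29)=+1; (−1)^{3·2·14}·(+1)^2·(+1)^3 = +1.
v=19: a=19^3·(≡3), b=19^2·(≡7) mod 19; (3|19)=-1, (7|19)=+1; (−1)^{3·2·9}·(-1)^2·(+1)^3 = +1.
v=13: a=13^3·(≡10), b=13^2·(≡10) mod 13; (10|13)=+1, (10|13)=+1; (−1)^{3·2·6}·(+1)^2·(+1)^3 = +1.
v=7: a=7^-3·(≡3), b=7^-3·(≡5) mod 7; (3|7)=-1, (5|7)=-1; (−1)^{-3·-3·3}·(-1)^-3·(-1)^-3 = -1.
v=∞: 501410 > 0 and 42 > 0  ⇒  (a,b)_∞ = +1.
v=3: a=3^10·(≡2), b=3^7·(≡2) mod 3; (2|3)=-1, (2|3)=-1; (−1)^{10·7·1}·(-1)^7·(-1)^10 = -1.
v=5: a=5^9·(≡3), b=5^6·(≡3) mod 5; (3|5)=-1, (3|5)=-1; (−1)^{9·6·2}·(-1)^6·(-1)^9 = -1.
v=2: v_2(a)=-21, v_2(b)=-9; units ≡ 1, 5 (mod 8); ε·ε+αω+βω = 0·0+-21·1+-9·0 ≡ 1  ⇒  (a,b)_2 = -1.
Ram(501410, 42) = {2, 3, 5, 7}; no ℚ_2-point on the conic.

[2, 3, 5, 7]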